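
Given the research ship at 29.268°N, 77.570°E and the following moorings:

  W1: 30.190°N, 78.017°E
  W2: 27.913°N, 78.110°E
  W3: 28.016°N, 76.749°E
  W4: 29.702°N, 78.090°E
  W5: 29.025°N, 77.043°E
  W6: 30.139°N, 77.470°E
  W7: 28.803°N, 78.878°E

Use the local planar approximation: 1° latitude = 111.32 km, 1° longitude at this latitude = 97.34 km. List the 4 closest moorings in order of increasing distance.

W5, W4, W6, W1

Distances from 29.268°N, 77.570°E:
W1: √((0.922·111.32)² + (0.447·97.34)²) = √(10534.36198 + 1893.20538) = 111.479 km
W2: √((-1.355·111.32)² + (0.540·97.34)²) = √(22752.28325 + 2762.93204) = 159.735 km
W3: √((-1.252·111.32)² + (-0.821·97.34)²) = √(19424.73278 + 6386.58943) = 160.659 km
W4: √((0.434·111.32)² + (0.520·97.34)²) = √(2334.13437 + 2562.06044) = 69.973 km
W5: √((-0.243·111.32)² + (-0.527·97.34)²) = √(731.74362 + 2631.50327) = 57.994 km
W6: √((0.871·111.32)² + (-0.100·97.34)²) = √(9401.18730 + 94.75076) = 97.447 km
W7: √((-0.465·111.32)² + (1.308·97.34)²) = √(2679.49099 + 16210.56574) = 137.441 km
Sorted: W5 (57.994 km) < W4 (69.973 km) < W6 (97.447 km) < W1 (111.479 km) < W7 (137.441 km) < W2 (159.735 km) < …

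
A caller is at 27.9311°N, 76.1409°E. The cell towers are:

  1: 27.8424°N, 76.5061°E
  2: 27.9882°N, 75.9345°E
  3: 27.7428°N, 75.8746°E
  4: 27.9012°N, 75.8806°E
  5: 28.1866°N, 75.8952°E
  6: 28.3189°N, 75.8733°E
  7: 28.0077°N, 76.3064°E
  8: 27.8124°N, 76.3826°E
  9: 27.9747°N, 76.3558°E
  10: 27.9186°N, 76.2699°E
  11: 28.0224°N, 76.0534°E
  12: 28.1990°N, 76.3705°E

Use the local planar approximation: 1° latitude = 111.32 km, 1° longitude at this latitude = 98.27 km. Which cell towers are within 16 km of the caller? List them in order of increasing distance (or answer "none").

Distances from 27.9311°N, 76.1409°E:
1: √((-0.0887·111.32)² + (0.3652·98.27)²) = √(97.497535 + 1287.963186) = 37.2218 km
2: √((0.0571·111.32)² + (-0.2064·98.27)²) = √(40.403465 + 411.397168) = 21.2556 km
3: √((-0.1883·111.32)² + (-0.2663·98.27)²) = √(439.386830 + 684.832315) = 33.5294 km
4: √((-0.0299·111.32)² + (-0.2603·98.27)²) = √(11.078699 + 654.320080) = 25.7953 km
5: √((0.2555·111.32)² + (-0.2457·98.27)²) = √(808.962154 + 582.978079) = 37.3087 km
6: √((0.3878·111.32)² + (-0.2676·98.27)²) = √(1863.639921 + 691.534944) = 50.5487 km
7: √((0.0766·111.32)² + (0.1655·98.27)²) = √(72.711639 + 264.507450) = 18.3635 km
8: √((-0.1187·111.32)² + (0.2417·98.27)²) = √(174.601445 + 564.150806) = 27.1800 km
9: √((0.0436·111.32)² + (0.2149·98.27)²) = √(23.556967 + 445.979343) = 21.6688 km
10: √((-0.0125·111.32)² + (0.1290·98.27)²) = √(1.936272 + 160.702019) = 12.7530 km
11: √((0.0913·111.32)² + (-0.0875·98.27)²) = √(103.297057 + 73.936352) = 13.3129 km
12: √((0.2679·111.32)² + (0.2296·98.27)²) = √(889.389141 + 509.079583) = 37.3961 km
Threshold 16 km: 10 (12.7530 km), 11 (13.3129 km) are within range.

10, 11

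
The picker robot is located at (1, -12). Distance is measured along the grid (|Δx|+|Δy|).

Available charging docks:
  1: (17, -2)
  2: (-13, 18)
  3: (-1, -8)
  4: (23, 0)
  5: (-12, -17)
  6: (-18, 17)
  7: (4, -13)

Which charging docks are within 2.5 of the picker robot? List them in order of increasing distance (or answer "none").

Distances from (1, -12):
1: 26
2: 44
3: 6
4: 34
5: 18
6: 48
7: 4
Threshold 2.5: none within range.

none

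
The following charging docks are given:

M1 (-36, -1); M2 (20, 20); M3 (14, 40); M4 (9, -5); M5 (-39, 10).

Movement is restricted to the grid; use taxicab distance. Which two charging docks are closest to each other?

Pairwise distances:
M1–M2: |56| + |21| = 56 + 21 = 77
M1–M3: |50| + |41| = 50 + 41 = 91
M1–M4: |45| + |-4| = 45 + 4 = 49
M1–M5: |-3| + |11| = 3 + 11 = 14
M2–M3: |-6| + |20| = 6 + 20 = 26
M2–M4: |-11| + |-25| = 11 + 25 = 36
M2–M5: |-59| + |-10| = 59 + 10 = 69
M3–M4: |-5| + |-45| = 5 + 45 = 50
M3–M5: |-53| + |-30| = 53 + 30 = 83
M4–M5: |-48| + |15| = 48 + 15 = 63
Closest pair: M1–M5 at 14.

M1 and M5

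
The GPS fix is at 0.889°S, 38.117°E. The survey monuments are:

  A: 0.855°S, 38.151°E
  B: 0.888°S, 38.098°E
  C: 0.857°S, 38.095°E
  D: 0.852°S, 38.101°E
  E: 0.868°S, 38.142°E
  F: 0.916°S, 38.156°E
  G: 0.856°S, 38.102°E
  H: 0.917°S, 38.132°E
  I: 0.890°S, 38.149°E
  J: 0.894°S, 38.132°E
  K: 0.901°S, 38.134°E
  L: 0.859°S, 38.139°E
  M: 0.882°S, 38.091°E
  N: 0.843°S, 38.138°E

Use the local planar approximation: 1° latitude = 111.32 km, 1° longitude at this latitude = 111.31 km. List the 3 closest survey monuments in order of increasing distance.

Distances from 0.889°S, 38.117°E:
A: 5.352 km
B: 2.118 km
C: 4.323 km
D: 4.487 km
E: 3.634 km
F: 5.280 km
G: 4.035 km
H: 3.536 km
I: 3.564 km
J: 1.760 km
K: 2.316 km
L: 4.141 km
M: 2.997 km
N: 5.629 km
Sorted: J (1.760 km) < B (2.118 km) < K (2.316 km) < M (2.997 km) < H (3.536 km) < …

J, B, K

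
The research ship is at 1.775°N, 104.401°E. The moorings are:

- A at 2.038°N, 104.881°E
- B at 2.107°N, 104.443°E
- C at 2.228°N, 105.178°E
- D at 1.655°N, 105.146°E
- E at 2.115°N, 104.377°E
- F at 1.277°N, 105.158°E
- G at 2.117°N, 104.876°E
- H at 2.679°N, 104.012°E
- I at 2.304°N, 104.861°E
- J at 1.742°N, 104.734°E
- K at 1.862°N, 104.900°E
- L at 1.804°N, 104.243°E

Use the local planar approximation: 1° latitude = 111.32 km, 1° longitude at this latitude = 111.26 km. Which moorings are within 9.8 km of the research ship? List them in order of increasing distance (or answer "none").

none

Distances from 1.775°N, 104.401°E:
A: √((0.263·111.32)² + (0.480·111.26)²) = √(857.15210 + 2852.07266) = 60.903 km
B: √((0.332·111.32)² + (0.042·111.26)²) = √(1365.91150 + 21.83618) = 37.252 km
C: √((0.453·111.32)² + (0.777·111.26)²) = √(2542.97915 + 7473.43306) = 100.082 km
D: √((-0.120·111.32)² + (0.745·111.26)²) = √(178.44685 + 6870.53659) = 83.958 km
E: √((0.340·111.32)² + (-0.024·111.26)²) = √(1432.53166 + 7.13018) = 37.943 km
F: √((-0.498·111.32)² + (0.757·111.26)²) = √(3073.30088 + 7093.65186) = 100.831 km
G: √((0.342·111.32)² + (0.475·111.26)²) = √(1449.43454 + 2792.96395) = 65.134 km
H: √((0.904·111.32)² + (-0.389·111.26)²) = √(10127.05704 + 1873.17052) = 109.546 km
I: √((0.529·111.32)² + (0.460·111.26)²) = √(3467.82952 + 2619.35146) = 78.020 km
J: √((-0.033·111.32)² + (0.333·111.26)²) = √(13.49504 + 1372.67138) = 37.231 km
K: √((0.087·111.32)² + (0.499·111.26)²) = √(93.79613 + 3082.33049) = 56.357 km
L: √((0.029·111.32)² + (-0.158·111.26)²) = √(10.42179 + 309.02405) = 17.873 km
Threshold 9.8 km: none within range.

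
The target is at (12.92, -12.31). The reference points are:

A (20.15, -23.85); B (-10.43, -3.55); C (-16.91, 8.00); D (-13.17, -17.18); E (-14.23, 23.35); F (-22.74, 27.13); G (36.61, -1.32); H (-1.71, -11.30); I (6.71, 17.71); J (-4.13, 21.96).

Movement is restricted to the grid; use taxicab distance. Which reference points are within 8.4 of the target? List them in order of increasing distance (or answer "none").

none

Distances from (12.92, -12.31):
A: 18.77
B: 32.11
C: 50.14
D: 30.96
E: 62.81
F: 75.10
G: 34.68
H: 15.64
I: 36.23
J: 51.32
Threshold 8.4: none within range.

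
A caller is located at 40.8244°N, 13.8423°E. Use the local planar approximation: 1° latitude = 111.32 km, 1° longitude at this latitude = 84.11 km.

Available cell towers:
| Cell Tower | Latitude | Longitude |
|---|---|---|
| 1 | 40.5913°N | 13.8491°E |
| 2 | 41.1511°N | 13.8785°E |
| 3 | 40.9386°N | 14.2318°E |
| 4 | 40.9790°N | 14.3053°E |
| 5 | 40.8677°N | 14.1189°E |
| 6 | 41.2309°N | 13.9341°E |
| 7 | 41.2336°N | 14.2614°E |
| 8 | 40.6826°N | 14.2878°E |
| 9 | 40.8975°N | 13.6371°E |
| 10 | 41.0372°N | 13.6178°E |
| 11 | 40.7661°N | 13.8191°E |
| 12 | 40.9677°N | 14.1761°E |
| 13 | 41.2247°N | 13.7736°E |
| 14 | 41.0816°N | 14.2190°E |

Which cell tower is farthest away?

Distances from 40.8244°N, 13.8423°E:
1: √((-0.2331·111.32)² + (0.0068·84.11)²) = √(673.334617 + 0.327125) = 25.9550 km
2: √((0.3267·111.32)² + (0.0362·84.11)²) = √(1322.649172 + 9.270697) = 36.4955 km
3: √((0.1142·111.32)² + (0.3895·84.11)²) = √(161.613860 + 1073.272965) = 35.1410 km
4: √((0.1546·111.32)² + (0.4630·84.11)²) = √(296.186578 + 1516.551797) = 42.5763 km
5: √((0.0433·111.32)² + (0.2766·84.11)²) = √(23.233904 + 541.252129) = 23.7589 km
6: √((0.4065·111.32)² + (0.0918·84.11)²) = √(2047.705492 + 59.618443) = 45.9056 km
7: √((0.4092·111.32)² + (0.4191·84.11)²) = √(2074.997823 + 1242.597821) = 57.5986 km
8: √((-0.1418·111.32)² + (0.4455·84.11)²) = √(249.171781 + 1404.076216) = 40.6602 km
9: √((0.0731·111.32)² + (-0.2052·84.11)²) = √(66.218776 + 297.885922) = 19.0815 km
10: √((0.2128·111.32)² + (-0.2245·84.11)²) = √(561.163794 + 356.556170) = 30.2939 km
11: √((-0.0583·111.32)² + (-0.0232·84.11)²) = √(42.119529 + 3.807775) = 6.7770 km
12: √((0.1433·111.32)² + (0.3338·84.11)²) = √(254.471281 + 788.257172) = 32.2913 km
13: √((0.4003·111.32)² + (-0.0687·84.11)²) = √(1985.718013 + 33.389410) = 44.9345 km
14: √((0.2572·111.32)² + (0.3767·84.11)²) = √(819.763021 + 1003.890874) = 42.7043 km
Maximum: 7 at 57.5986 km.

7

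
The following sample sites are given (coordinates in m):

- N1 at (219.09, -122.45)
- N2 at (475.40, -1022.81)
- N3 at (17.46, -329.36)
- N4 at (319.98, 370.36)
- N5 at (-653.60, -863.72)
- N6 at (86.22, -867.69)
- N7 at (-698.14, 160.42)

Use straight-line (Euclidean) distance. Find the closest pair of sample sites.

Pairwise distances:
N1–N2: 936.13 m
N1–N3: 288.91 m
N1–N4: 503.03 m
N1–N5: 1145.02 m
N1–N6: 756.99 m
N1–N7: 959.86 m
N2–N3: 831.01 m
N2–N4: 1401.81 m
N2–N5: 1140.15 m
N2–N6: 418.95 m
N2–N7: 1666.50 m
N3–N4: 762.32 m
N3–N5: 857.82 m
N3–N6: 542.70 m
N3–N7: 867.16 m
N4–N5: 1571.88 m
N4–N6: 1259.93 m
N4–N7: 1039.54 m
N5–N6: 739.83 m
N5–N7: 1025.11 m
N6–N7: 1293.15 m
Closest pair: N1–N3 at 288.91 m.

N1 and N3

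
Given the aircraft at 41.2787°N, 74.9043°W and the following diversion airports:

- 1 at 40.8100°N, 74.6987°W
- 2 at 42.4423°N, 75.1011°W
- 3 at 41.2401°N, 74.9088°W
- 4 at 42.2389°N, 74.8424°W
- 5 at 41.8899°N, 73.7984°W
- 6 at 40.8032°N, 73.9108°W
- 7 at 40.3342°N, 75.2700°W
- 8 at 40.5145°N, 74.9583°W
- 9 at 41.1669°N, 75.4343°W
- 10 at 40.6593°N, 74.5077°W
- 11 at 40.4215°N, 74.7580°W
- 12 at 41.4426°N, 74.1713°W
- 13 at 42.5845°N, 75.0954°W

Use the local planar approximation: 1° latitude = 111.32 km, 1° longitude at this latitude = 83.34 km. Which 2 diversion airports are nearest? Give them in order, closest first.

3, 9

Distances from 41.2787°N, 74.9043°W:
1: 54.9172 km
2: 130.5662 km
3: 4.3133 km
4: 107.0139 km
5: 114.5591 km
6: 98.2722 km
7: 109.4699 km
8: 85.1897 km
9: 45.8901 km
10: 76.4644 km
11: 96.1993 km
12: 63.7547 km
13: 146.2315 km
Sorted: 3 (4.3133 km) < 9 (45.8901 km) < 1 (54.9172 km) < 12 (63.7547 km) < …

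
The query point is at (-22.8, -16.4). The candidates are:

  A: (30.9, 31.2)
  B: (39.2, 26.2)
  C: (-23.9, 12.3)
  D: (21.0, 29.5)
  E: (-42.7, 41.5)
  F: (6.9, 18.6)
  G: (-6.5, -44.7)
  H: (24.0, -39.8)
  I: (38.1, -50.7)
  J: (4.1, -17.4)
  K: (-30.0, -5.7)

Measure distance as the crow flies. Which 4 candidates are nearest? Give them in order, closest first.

Distances from (-22.8, -16.4):
A: √((53.7)² + (47.6)²) = √(2883.690 + 2265.760) = 71.8
B: √((62.0)² + (42.6)²) = √(3844.000 + 1814.760) = 75.2
C: √((-1.1)² + (28.7)²) = √(1.210 + 823.690) = 28.7
D: √((43.8)² + (45.9)²) = √(1918.440 + 2106.810) = 63.4
E: √((-19.9)² + (57.9)²) = √(396.010 + 3352.410) = 61.2
F: √((29.7)² + (35.0)²) = √(882.090 + 1225.000) = 45.9
G: √((16.3)² + (-28.3)²) = √(265.690 + 800.890) = 32.7
H: √((46.8)² + (-23.4)²) = √(2190.240 + 547.560) = 52.3
I: √((60.9)² + (-34.3)²) = √(3708.810 + 1176.490) = 69.9
J: √((26.9)² + (-1.0)²) = √(723.610 + 1.000) = 26.9
K: √((-7.2)² + (10.7)²) = √(51.840 + 114.490) = 12.9
Sorted: K (12.9) < J (26.9) < C (28.7) < G (32.7) < F (45.9) < H (52.3) < …

K, J, C, G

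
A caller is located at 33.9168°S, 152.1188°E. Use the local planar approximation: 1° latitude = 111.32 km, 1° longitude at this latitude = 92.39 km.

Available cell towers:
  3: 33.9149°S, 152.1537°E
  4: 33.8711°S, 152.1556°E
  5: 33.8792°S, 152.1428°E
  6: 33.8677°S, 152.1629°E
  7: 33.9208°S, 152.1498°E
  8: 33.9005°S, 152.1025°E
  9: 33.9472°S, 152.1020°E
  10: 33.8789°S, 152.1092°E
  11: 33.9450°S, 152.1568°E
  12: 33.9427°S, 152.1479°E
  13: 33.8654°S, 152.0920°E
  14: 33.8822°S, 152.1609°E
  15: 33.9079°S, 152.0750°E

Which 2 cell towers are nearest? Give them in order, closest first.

Distances from 33.9168°S, 152.1188°E:
3: 3.2313 km
4: 6.1189 km
5: 4.7367 km
6: 6.8173 km
7: 2.8985 km
8: 2.3580 km
9: 3.7231 km
10: 4.3112 km
11: 4.7096 km
12: 3.9422 km
13: 6.2346 km
14: 5.4740 km
15: 4.1662 km
Sorted: 8 (2.3580 km) < 7 (2.8985 km) < 3 (3.2313 km) < 9 (3.7231 km) < …

8, 7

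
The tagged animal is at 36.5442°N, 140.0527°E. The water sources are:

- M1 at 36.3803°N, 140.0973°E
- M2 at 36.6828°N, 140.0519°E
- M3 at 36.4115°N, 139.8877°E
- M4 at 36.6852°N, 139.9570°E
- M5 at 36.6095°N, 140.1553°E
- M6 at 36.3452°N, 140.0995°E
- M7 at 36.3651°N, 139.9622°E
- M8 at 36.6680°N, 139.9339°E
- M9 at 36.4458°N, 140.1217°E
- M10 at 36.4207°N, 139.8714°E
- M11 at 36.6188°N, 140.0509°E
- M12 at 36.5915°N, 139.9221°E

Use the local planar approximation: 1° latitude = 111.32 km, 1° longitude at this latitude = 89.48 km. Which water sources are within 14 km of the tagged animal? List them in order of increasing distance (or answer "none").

M11, M5, M9, M12

Distances from 36.5442°N, 140.0527°E:
M1: √((-0.1639·111.32)² + (0.0446·89.48)²) = √(332.892724 + 15.926548) = 18.6767 km
M2: √((0.1386·111.32)² + (-0.0008·89.48)²) = √(238.052560 + 0.005124) = 15.4291 km
M3: √((-0.1327·111.32)² + (-0.1650·89.48)²) = √(218.216829 + 217.981602) = 20.8854 km
M4: √((0.1410·111.32)² + (-0.0957·89.48)²) = √(246.368183 + 73.329011) = 17.8801 km
M5: √((0.0653·111.32)² + (0.1026·89.48)²) = √(52.841210 + 84.284298) = 11.7101 km
M6: √((-0.1990·111.32)² + (0.0468·89.48)²) = √(490.741231 + 17.536530) = 22.5450 km
M7: √((-0.1791·111.32)² + (-0.0905·89.48)²) = √(397.500397 + 65.576632) = 21.5192 km
M8: √((0.1238·111.32)² + (-0.1188·89.48)²) = √(189.927427 + 113.001662) = 17.4049 km
M9: √((-0.0984·111.32)² + (0.0690·89.48)²) = √(119.987662 + 38.119758) = 12.5741 km
M10: √((-0.1235·111.32)² + (-0.1813·89.48)²) = √(189.008054 + 263.176774) = 21.2646 km
M11: √((0.0746·111.32)² + (-0.0018·89.48)²) = √(68.964255 + 0.025942) = 8.3060 km
M12: √((0.0473·111.32)² + (-0.1306·89.48)²) = √(27.724816 + 136.564653) = 12.8175 km
Threshold 14 km: M11 (8.3060 km), M5 (11.7101 km), M9 (12.5741 km), M12 (12.8175 km) are within range.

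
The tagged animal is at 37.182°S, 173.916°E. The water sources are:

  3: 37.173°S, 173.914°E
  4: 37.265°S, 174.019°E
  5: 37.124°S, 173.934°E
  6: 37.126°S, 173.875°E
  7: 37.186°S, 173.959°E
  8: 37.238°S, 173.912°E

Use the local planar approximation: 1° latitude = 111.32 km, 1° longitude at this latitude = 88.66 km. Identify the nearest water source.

Distances from 37.182°S, 173.916°E:
3: 1.017 km
4: 12.991 km
5: 6.651 km
6: 7.216 km
7: 3.838 km
8: 6.244 km
Minimum: 3 at 1.017 km.

3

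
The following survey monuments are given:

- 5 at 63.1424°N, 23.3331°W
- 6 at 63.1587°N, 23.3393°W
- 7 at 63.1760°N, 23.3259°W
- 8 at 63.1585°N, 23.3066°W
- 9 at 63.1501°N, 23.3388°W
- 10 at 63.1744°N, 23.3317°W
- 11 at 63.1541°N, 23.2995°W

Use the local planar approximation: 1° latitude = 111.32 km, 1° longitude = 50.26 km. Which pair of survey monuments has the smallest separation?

7 and 10

Pairwise distances:
5–6: 1.8411 km
5–7: 3.7578 km
5–8: 2.2330 km
5–9: 0.9038 km
5–10: 3.5629 km
5–11: 2.1326 km
6–7: 2.0402 km
6–8: 1.6437 km
6–9: 0.9577 km
6–10: 1.7890 km
6–11: 2.0649 km
7–8: 2.1762 km
7–9: 2.9552 km
7–10: 0.3416 km
7–11: 2.7756 km
8–9: 1.8691 km
8–10: 2.1735 km
8–11: 0.6060 km
9–10: 2.7285 km
9–11: 2.0248 km
10–11: 2.7795 km
Closest pair: 7–10 at 0.3416 km.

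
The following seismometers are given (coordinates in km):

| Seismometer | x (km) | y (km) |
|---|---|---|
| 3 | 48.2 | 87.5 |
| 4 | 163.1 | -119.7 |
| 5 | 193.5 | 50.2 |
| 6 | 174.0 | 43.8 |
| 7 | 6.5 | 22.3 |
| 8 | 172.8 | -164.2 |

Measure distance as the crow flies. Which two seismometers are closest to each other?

5 and 6

Pairwise distances:
3–4: 236.9 km
3–5: 150.0 km
3–6: 133.2 km
3–7: 77.4 km
3–8: 280.9 km
4–5: 172.6 km
4–6: 163.9 km
4–7: 211.4 km
4–8: 45.5 km
5–6: 20.5 km
5–7: 189.1 km
5–8: 215.4 km
6–7: 168.9 km
6–8: 208.0 km
7–8: 249.9 km
Closest pair: 5–6 at 20.5 km.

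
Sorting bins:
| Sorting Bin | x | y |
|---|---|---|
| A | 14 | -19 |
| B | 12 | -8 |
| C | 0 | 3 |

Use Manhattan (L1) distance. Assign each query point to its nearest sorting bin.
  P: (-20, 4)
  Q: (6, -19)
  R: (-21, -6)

P→C; Q→A; R→C

P at (-20, 4):
  A: 57
  B: 44
  C: 21
  → nearest: C (21)
Q at (6, -19):
  A: 8
  B: 17
  C: 28
  → nearest: A (8)
R at (-21, -6):
  A: 48
  B: 35
  C: 30
  → nearest: C (30)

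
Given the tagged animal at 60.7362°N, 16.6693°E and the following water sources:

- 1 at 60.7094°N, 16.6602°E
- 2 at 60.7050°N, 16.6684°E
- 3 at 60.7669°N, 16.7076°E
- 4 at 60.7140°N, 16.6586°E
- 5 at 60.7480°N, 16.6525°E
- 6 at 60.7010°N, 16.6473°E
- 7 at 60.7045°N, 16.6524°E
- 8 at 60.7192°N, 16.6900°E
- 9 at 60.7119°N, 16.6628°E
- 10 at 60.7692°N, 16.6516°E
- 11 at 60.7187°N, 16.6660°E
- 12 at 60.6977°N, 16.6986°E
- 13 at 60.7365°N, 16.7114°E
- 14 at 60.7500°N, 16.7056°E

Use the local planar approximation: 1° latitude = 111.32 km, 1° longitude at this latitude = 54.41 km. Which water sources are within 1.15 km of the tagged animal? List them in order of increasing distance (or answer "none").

none

Distances from 60.7362°N, 16.6693°E:
1: √((-0.0268·111.32)² + (-0.0091·54.41)²) = √(8.900532 + 0.245155) = 3.0242 km
2: √((-0.0312·111.32)² + (-0.0009·54.41)²) = √(12.063007 + 0.002398) = 3.4735 km
3: √((0.0307·111.32)² + (0.0383·54.41)²) = √(11.679470 + 4.342652) = 4.0028 km
4: √((-0.0222·111.32)² + (-0.0107·54.41)²) = √(6.107343 + 0.338942) = 2.5390 km
5: √((0.0118·111.32)² + (-0.0168·54.41)²) = √(1.725482 + 0.835557) = 1.6003 km
6: √((-0.0352·111.32)² + (-0.0220·54.41)²) = √(15.354360 + 1.432857) = 4.0972 km
7: √((-0.0317·111.32)² + (-0.0169·54.41)²) = √(12.452740 + 0.845534) = 3.6467 km
8: √((-0.0170·111.32)² + (0.0207·54.41)²) = √(3.581329 + 1.268522) = 2.2022 km
9: √((-0.0243·111.32)² + (-0.0065·54.41)²) = √(7.317436 + 0.125079) = 2.7281 km
10: √((0.0330·111.32)² + (-0.0177·54.41)²) = √(13.495043 + 0.927479) = 3.7977 km
11: √((-0.0175·111.32)² + (-0.0033·54.41)²) = √(3.795094 + 0.032239) = 1.9564 km
12: √((-0.0385·111.32)² + (0.0293·54.41)²) = √(18.368253 + 2.541515) = 4.5727 km
13: √((0.0003·111.32)² + (0.0421·54.41)²) = √(0.001115 + 5.247128) = 2.2909 km
14: √((0.0138·111.32)² + (0.0363·54.41)²) = √(2.359960 + 3.900953) = 2.5022 km
Threshold 1.15 km: none within range.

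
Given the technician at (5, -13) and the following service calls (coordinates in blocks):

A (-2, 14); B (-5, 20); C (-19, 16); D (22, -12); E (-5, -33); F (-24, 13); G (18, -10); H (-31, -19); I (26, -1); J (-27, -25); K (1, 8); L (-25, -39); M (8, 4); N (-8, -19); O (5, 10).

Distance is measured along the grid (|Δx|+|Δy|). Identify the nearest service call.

G

Distances from (5, -13):
A: 34 blocks
B: 43 blocks
C: 53 blocks
D: 18 blocks
E: 30 blocks
F: 55 blocks
G: 16 blocks
H: 42 blocks
I: 33 blocks
J: 44 blocks
K: 25 blocks
L: 56 blocks
M: 20 blocks
N: 19 blocks
O: 23 blocks
Minimum: G at 16 blocks.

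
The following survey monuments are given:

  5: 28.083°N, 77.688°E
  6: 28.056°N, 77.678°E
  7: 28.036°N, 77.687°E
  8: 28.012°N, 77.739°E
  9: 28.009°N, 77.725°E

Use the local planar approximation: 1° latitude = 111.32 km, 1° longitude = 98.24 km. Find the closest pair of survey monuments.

8 and 9

Pairwise distances:
5–6: 3.162 km
5–7: 5.233 km
5–8: 9.358 km
5–9: 9.004 km
6–7: 2.396 km
6–8: 7.740 km
6–9: 6.978 km
7–8: 5.765 km
7–9: 4.793 km
8–9: 1.415 km
Closest pair: 8–9 at 1.415 km.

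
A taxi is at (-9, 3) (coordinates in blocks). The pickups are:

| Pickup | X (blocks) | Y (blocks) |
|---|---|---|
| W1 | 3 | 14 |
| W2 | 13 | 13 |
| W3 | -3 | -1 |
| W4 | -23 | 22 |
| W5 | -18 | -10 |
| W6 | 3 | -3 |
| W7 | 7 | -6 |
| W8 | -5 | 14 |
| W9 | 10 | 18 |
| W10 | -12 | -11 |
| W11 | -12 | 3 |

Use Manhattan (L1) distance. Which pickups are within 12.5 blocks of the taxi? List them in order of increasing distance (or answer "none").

W11, W3

Distances from (-9, 3):
W1: |12| + |11| = 12 + 11 = 23 blocks
W2: |22| + |10| = 22 + 10 = 32 blocks
W3: |6| + |-4| = 6 + 4 = 10 blocks
W4: |-14| + |19| = 14 + 19 = 33 blocks
W5: |-9| + |-13| = 9 + 13 = 22 blocks
W6: |12| + |-6| = 12 + 6 = 18 blocks
W7: |16| + |-9| = 16 + 9 = 25 blocks
W8: |4| + |11| = 4 + 11 = 15 blocks
W9: |19| + |15| = 19 + 15 = 34 blocks
W10: |-3| + |-14| = 3 + 14 = 17 blocks
W11: |-3| + |0| = 3 + 0 = 3 blocks
Threshold 12.5 blocks: W11 (3 blocks), W3 (10 blocks) are within range.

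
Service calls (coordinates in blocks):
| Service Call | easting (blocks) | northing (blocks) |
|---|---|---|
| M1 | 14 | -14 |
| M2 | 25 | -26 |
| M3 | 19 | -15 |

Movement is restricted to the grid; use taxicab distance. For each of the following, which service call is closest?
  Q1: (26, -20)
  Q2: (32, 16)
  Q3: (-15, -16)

Q1 at (26, -20):
  M1: 18 blocks
  M2: 7 blocks
  M3: 12 blocks
  → nearest: M2 (7 blocks)
Q2 at (32, 16):
  M1: 48 blocks
  M2: 49 blocks
  M3: 44 blocks
  → nearest: M3 (44 blocks)
Q3 at (-15, -16):
  M1: 31 blocks
  M2: 50 blocks
  M3: 35 blocks
  → nearest: M1 (31 blocks)

Q1→M2; Q2→M3; Q3→M1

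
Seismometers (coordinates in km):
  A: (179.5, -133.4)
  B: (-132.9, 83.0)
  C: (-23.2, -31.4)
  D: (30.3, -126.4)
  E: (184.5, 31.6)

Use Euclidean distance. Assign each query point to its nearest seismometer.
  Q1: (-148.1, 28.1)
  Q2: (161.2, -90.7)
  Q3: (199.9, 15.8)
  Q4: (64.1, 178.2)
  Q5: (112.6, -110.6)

Q1 at (-148.1, 28.1):
  A: 365.2 km
  B: 57.0 km
  C: 138.3 km
  D: 236.0 km
  E: 332.6 km
  → nearest: B (57.0 km)
Q2 at (161.2, -90.7):
  A: 46.5 km
  B: 341.6 km
  C: 193.7 km
  D: 135.7 km
  E: 124.5 km
  → nearest: A (46.5 km)
Q3 at (199.9, 15.8):
  A: 150.6 km
  B: 339.5 km
  C: 228.0 km
  D: 221.3 km
  E: 22.1 km
  → nearest: E (22.1 km)
Q4 at (64.1, 178.2):
  A: 332.3 km
  B: 218.8 km
  C: 227.1 km
  D: 306.5 km
  E: 189.7 km
  → nearest: E (189.7 km)
Q5 at (112.6, -110.6):
  A: 70.7 km
  B: 312.7 km
  C: 157.2 km
  D: 83.8 km
  E: 159.3 km
  → nearest: A (70.7 km)

Q1→B; Q2→A; Q3→E; Q4→E; Q5→A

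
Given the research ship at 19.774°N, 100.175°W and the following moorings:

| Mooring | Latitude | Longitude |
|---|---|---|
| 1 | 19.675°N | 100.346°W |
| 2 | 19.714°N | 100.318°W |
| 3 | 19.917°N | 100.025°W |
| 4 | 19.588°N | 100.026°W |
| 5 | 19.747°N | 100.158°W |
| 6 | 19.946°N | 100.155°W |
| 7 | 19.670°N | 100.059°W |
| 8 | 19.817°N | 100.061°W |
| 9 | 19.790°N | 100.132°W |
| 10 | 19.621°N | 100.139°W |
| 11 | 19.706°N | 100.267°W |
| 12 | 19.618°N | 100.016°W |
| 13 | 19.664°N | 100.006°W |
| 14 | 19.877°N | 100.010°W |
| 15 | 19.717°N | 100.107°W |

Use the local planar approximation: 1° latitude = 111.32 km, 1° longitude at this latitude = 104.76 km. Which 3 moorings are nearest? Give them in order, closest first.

5, 9, 15

Distances from 19.774°N, 100.175°W:
1: √((-0.099·111.32)² + (-0.171·104.76)²) = √(121.45539 + 320.90996) = 21.032 km
2: √((-0.060·111.32)² + (-0.143·104.76)²) = √(44.61171 + 224.42077) = 16.402 km
3: √((0.143·111.32)² + (0.150·104.76)²) = √(253.40692 + 246.92980) = 22.368 km
4: √((-0.186·111.32)² + (0.149·104.76)²) = √(428.71856 + 243.64837) = 25.930 km
5: √((-0.027·111.32)² + (0.017·104.76)²) = √(9.03387 + 3.17168) = 3.494 km
6: √((0.172·111.32)² + (0.020·104.76)²) = √(366.60914 + 4.38986) = 19.261 km
7: √((-0.104·111.32)² + (0.116·104.76)²) = √(134.03341 + 147.67499) = 16.784 km
8: √((0.043·111.32)² + (0.114·104.76)²) = √(22.91307 + 142.62665) = 12.866 km
9: √((0.016·111.32)² + (0.043·104.76)²) = √(3.17239 + 20.29214) = 4.844 km
10: √((-0.153·111.32)² + (0.036·104.76)²) = √(290.08766 + 14.22316) = 17.445 km
11: √((-0.068·111.32)² + (-0.092·104.76)²) = √(57.30127 + 92.88950) = 12.255 km
12: √((-0.156·111.32)² + (0.159·104.76)²) = √(301.57518 + 277.45032) = 24.063 km
13: √((-0.110·111.32)² + (0.169·104.76)²) = √(149.94492 + 313.44720) = 21.527 km
14: √((0.103·111.32)² + (0.165·104.76)²) = √(131.46824 + 298.78505) = 20.743 km
15: √((-0.057·111.32)² + (0.068·104.76)²) = √(40.26207 + 50.74682) = 9.540 km
Sorted: 5 (3.494 km) < 9 (4.844 km) < 15 (9.540 km) < 11 (12.255 km) < 8 (12.866 km) < …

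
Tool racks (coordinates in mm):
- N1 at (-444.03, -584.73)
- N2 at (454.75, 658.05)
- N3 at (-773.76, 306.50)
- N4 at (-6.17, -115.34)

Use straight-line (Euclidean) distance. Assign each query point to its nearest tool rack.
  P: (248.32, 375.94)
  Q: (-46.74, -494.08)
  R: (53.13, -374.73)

P at (248.32, 375.94):
  N1: 1184.16 mm
  N2: 349.57 mm
  N3: 1024.44 mm
  N4: 553.28 mm
  → nearest: N2 (349.57 mm)
Q at (-46.74, -494.08):
  N1: 407.50 mm
  N2: 1256.54 mm
  N3: 1081.43 mm
  N4: 380.91 mm
  → nearest: N4 (380.91 mm)
R at (53.13, -374.73):
  N1: 539.69 mm
  N2: 1108.12 mm
  N3: 1071.36 mm
  N4: 266.08 mm
  → nearest: N4 (266.08 mm)

P→N2; Q→N4; R→N4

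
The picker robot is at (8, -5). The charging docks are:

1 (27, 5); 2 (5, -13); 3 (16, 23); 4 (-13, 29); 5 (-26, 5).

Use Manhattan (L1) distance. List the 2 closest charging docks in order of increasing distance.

2, 1

Distances from (8, -5):
1: |19| + |10| = 19 + 10 = 29
2: |-3| + |-8| = 3 + 8 = 11
3: |8| + |28| = 8 + 28 = 36
4: |-21| + |34| = 21 + 34 = 55
5: |-34| + |10| = 34 + 10 = 44
Sorted: 2 (11) < 1 (29) < 3 (36) < 5 (44) < …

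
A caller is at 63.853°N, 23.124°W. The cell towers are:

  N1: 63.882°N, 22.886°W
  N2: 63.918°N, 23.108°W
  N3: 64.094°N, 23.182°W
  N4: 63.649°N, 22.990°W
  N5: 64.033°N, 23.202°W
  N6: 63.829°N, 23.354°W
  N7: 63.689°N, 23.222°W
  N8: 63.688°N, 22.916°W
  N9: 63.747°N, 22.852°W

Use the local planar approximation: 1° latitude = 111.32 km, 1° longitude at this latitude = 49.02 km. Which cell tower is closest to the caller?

Distances from 63.853°N, 23.124°W:
N1: √((0.029·111.32)² + (0.238·49.02)²) = √(10.42179 + 136.11329) = 12.105 km
N2: √((0.065·111.32)² + (0.016·49.02)²) = √(52.35680 + 0.61516) = 7.278 km
N3: √((0.241·111.32)² + (-0.058·49.02)²) = √(719.74802 + 8.08356) = 26.978 km
N4: √((-0.204·111.32)² + (0.134·49.02)²) = √(515.71140 + 43.14756) = 23.640 km
N5: √((0.180·111.32)² + (-0.078·49.02)²) = √(401.50541 + 14.61961) = 20.399 km
N6: √((-0.024·111.32)² + (-0.230·49.02)²) = √(7.13787 + 127.11661) = 11.587 km
N7: √((-0.164·111.32)² + (-0.098·49.02)²) = √(333.29906 + 23.07803) = 18.878 km
N8: √((-0.165·111.32)² + (0.208·49.02)²) = √(337.37608 + 103.96168) = 21.008 km
N9: √((-0.106·111.32)² + (0.272·49.02)²) = √(139.23811 + 177.78062) = 17.805 km
Minimum: N2 at 7.278 km.

N2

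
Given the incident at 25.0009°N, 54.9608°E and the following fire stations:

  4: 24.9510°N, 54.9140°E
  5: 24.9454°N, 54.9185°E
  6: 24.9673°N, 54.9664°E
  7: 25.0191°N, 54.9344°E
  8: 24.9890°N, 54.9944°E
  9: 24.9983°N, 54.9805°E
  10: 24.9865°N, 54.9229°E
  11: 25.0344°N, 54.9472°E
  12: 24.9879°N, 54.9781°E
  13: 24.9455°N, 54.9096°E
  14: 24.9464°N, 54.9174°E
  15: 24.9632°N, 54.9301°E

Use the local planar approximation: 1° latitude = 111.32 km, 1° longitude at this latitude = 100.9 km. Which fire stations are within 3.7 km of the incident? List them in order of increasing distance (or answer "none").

9, 12, 7, 8

Distances from 25.0009°N, 54.9608°E:
4: 7.2907 km
5: 7.5091 km
6: 3.7828 km
7: 3.3467 km
8: 3.6399 km
9: 2.0087 km
10: 4.1465 km
11: 3.9737 km
12: 2.2674 km
13: 8.0450 km
14: 7.4822 km
15: 5.2161 km
Threshold 3.7 km: 9 (2.0087 km), 12 (2.2674 km), 7 (3.3467 km), 8 (3.6399 km) are within range.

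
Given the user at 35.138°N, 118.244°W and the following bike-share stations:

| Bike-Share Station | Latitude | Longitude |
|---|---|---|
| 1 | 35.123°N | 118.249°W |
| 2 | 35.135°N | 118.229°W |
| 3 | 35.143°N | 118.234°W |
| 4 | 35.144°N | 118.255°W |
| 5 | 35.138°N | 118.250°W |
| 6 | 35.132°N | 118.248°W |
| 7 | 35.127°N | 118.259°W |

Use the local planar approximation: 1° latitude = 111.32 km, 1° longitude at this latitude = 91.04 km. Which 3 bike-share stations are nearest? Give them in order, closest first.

5, 6, 3

Distances from 35.138°N, 118.244°W:
1: √((-0.015·111.32)² + (-0.005·91.04)²) = √(2.78823 + 0.20721) = 1.731 km
2: √((-0.003·111.32)² + (0.015·91.04)²) = √(0.11153 + 1.86486) = 1.406 km
3: √((0.005·111.32)² + (0.010·91.04)²) = √(0.30980 + 0.82883) = 1.067 km
4: √((0.006·111.32)² + (-0.011·91.04)²) = √(0.44612 + 1.00288) = 1.204 km
5: √((0.000·111.32)² + (-0.006·91.04)²) = √(0.00000 + 0.29838) = 0.546 km
6: √((-0.006·111.32)² + (-0.004·91.04)²) = √(0.44612 + 0.13261) = 0.761 km
7: √((-0.011·111.32)² + (-0.015·91.04)²) = √(1.49945 + 1.86486) = 1.834 km
Sorted: 5 (0.546 km) < 6 (0.761 km) < 3 (1.067 km) < 4 (1.204 km) < 2 (1.406 km) < …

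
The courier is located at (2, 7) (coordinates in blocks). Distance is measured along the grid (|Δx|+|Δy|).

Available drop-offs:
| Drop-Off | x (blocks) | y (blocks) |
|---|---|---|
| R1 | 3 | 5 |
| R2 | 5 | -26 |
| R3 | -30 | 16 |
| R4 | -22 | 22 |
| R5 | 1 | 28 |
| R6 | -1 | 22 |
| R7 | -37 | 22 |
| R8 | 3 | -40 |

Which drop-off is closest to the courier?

R1

Distances from (2, 7):
R1: |1| + |-2| = 1 + 2 = 3 blocks
R2: |3| + |-33| = 3 + 33 = 36 blocks
R3: |-32| + |9| = 32 + 9 = 41 blocks
R4: |-24| + |15| = 24 + 15 = 39 blocks
R5: |-1| + |21| = 1 + 21 = 22 blocks
R6: |-3| + |15| = 3 + 15 = 18 blocks
R7: |-39| + |15| = 39 + 15 = 54 blocks
R8: |1| + |-47| = 1 + 47 = 48 blocks
Minimum: R1 at 3 blocks.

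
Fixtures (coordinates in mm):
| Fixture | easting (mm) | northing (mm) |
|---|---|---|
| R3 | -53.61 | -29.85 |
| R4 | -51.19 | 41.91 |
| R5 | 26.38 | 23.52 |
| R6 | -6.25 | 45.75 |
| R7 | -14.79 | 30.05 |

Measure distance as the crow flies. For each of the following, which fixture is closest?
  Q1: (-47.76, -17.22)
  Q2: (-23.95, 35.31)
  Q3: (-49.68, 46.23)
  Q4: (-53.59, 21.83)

Q1→R3; Q2→R7; Q3→R4; Q4→R4

Q1 at (-47.76, -17.22):
  R3: √((-5.85)² + (-12.63)²) = √(34.2225 + 159.5169) = 13.92 mm
  R4: √((-3.43)² + (59.13)²) = √(11.7649 + 3496.3569) = 59.23 mm
  R5: √((74.14)² + (40.74)²) = √(5496.7396 + 1659.7476) = 84.60 mm
  R6: √((41.51)² + (62.97)²) = √(1723.0801 + 3965.2209) = 75.42 mm
  R7: √((32.97)² + (47.27)²) = √(1087.0209 + 2234.4529) = 57.63 mm
  → nearest: R3 (13.92 mm)
Q2 at (-23.95, 35.31):
  R3: √((-29.66)² + (-65.16)²) = √(879.7156 + 4245.8256) = 71.59 mm
  R4: √((-27.24)² + (6.60)²) = √(742.0176 + 43.5600) = 28.03 mm
  R5: √((50.33)² + (-11.79)²) = √(2533.1089 + 139.0041) = 51.69 mm
  R6: √((17.70)² + (10.44)²) = √(313.2900 + 108.9936) = 20.55 mm
  R7: √((9.16)² + (-5.26)²) = √(83.9056 + 27.6676) = 10.56 mm
  → nearest: R7 (10.56 mm)
Q3 at (-49.68, 46.23):
  R3: √((-3.93)² + (-76.08)²) = √(15.4449 + 5788.1664) = 76.18 mm
  R4: √((-1.51)² + (-4.32)²) = √(2.2801 + 18.6624) = 4.58 mm
  R5: √((76.06)² + (-22.71)²) = √(5785.1236 + 515.7441) = 79.38 mm
  R6: √((43.43)² + (-0.48)²) = √(1886.1649 + 0.2304) = 43.43 mm
  R7: √((34.89)² + (-16.18)²) = √(1217.3121 + 261.7924) = 38.46 mm
  → nearest: R4 (4.58 mm)
Q4 at (-53.59, 21.83):
  R3: √((-0.02)² + (-51.68)²) = √(0.0004 + 2670.8224) = 51.68 mm
  R4: √((2.40)² + (20.08)²) = √(5.7600 + 403.2064) = 20.22 mm
  R5: √((79.97)² + (1.69)²) = √(6395.2009 + 2.8561) = 79.99 mm
  R6: √((47.34)² + (23.92)²) = √(2241.0756 + 572.1664) = 53.04 mm
  R7: √((38.80)² + (8.22)²) = √(1505.4400 + 67.5684) = 39.66 mm
  → nearest: R4 (20.22 mm)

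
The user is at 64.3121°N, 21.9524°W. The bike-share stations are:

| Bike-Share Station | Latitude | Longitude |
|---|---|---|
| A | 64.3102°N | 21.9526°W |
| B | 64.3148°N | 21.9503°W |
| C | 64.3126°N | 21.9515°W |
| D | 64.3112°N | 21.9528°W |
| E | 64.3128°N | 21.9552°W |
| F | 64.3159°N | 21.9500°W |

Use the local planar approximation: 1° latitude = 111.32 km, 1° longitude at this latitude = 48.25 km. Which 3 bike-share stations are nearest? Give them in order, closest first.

Distances from 64.3121°N, 21.9524°W:
A: 0.2117 km
B: 0.3172 km
C: 0.0706 km
D: 0.1020 km
E: 0.1560 km
F: 0.4386 km
Sorted: C (0.0706 km) < D (0.1020 km) < E (0.1560 km) < A (0.2117 km) < B (0.3172 km) < …

C, D, E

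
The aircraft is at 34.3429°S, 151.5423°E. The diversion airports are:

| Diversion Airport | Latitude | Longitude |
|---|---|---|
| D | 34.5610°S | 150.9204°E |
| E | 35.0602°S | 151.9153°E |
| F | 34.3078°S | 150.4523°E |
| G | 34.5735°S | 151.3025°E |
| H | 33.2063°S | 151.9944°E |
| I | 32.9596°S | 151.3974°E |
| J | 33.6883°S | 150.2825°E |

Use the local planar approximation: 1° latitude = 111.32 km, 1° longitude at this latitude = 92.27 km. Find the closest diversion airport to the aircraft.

Distances from 34.3429°S, 151.5423°E:
D: 62.3076 km
E: 86.9512 km
F: 100.6502 km
G: 33.8902 km
H: 133.2256 km
I: 154.5683 km
J: 137.1940 km
Minimum: G at 33.8902 km.

G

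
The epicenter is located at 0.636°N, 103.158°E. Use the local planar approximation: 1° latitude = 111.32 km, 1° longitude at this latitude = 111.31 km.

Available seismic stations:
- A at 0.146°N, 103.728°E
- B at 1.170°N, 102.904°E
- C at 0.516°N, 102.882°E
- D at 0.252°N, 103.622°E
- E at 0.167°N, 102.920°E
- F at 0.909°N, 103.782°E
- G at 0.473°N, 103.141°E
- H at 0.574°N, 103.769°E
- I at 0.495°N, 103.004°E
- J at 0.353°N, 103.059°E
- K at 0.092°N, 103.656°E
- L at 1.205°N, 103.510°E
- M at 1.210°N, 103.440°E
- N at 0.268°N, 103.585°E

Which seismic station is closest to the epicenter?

Distances from 0.636°N, 103.158°E:
A: 83.671 km
B: 65.826 km
C: 33.500 km
D: 67.043 km
E: 58.546 km
F: 75.815 km
G: 18.244 km
H: 68.360 km
I: 23.242 km
J: 33.375 km
K: 82.098 km
L: 74.480 km
M: 71.191 km
N: 62.747 km
Minimum: G at 18.244 km.

G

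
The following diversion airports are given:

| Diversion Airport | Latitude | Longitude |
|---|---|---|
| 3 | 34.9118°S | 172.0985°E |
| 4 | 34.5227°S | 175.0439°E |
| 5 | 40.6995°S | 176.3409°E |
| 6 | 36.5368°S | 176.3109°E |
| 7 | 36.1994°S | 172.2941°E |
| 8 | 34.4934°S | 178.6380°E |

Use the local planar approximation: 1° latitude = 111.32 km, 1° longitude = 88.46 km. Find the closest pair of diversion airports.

3 and 7

Pairwise distances:
3–4: 264.1259 km
3–5: 745.6155 km
3–6: 414.2165 km
3–7: 144.3762 km
3–8: 580.3562 km
4–5: 697.1078 km
4–6: 250.6623 km
4–7: 306.6065 km
4–8: 317.9508 km
5–6: 463.3994 km
5–7: 615.7123 km
5–8: 720.1268 km
6–7: 357.3057 km
6–8: 306.7891 km
7–8: 592.4450 km
Closest pair: 3–7 at 144.3762 km.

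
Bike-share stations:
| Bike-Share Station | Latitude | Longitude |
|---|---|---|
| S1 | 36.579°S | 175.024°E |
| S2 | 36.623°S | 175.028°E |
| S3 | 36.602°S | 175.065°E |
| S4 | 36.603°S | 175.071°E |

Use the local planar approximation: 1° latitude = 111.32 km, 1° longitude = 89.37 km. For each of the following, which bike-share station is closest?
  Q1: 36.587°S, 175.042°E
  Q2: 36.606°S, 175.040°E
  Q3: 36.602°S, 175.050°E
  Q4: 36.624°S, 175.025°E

Q1→S1; Q2→S2; Q3→S3; Q4→S2

Q1 at 36.587°S, 175.042°E:
  S1: 1.839 km
  S2: 4.198 km
  S3: 2.648 km
  S4: 3.145 km
  → nearest: S1 (1.839 km)
Q2 at 36.606°S, 175.040°E:
  S1: 3.328 km
  S2: 2.175 km
  S3: 2.278 km
  S4: 2.791 km
  → nearest: S2 (2.175 km)
Q3 at 36.602°S, 175.050°E:
  S1: 3.458 km
  S2: 3.055 km
  S3: 1.341 km
  S4: 1.880 km
  → nearest: S3 (1.341 km)
Q4 at 36.624°S, 175.025°E:
  S1: 5.010 km
  S2: 0.290 km
  S3: 4.333 km
  S4: 4.729 km
  → nearest: S2 (0.290 km)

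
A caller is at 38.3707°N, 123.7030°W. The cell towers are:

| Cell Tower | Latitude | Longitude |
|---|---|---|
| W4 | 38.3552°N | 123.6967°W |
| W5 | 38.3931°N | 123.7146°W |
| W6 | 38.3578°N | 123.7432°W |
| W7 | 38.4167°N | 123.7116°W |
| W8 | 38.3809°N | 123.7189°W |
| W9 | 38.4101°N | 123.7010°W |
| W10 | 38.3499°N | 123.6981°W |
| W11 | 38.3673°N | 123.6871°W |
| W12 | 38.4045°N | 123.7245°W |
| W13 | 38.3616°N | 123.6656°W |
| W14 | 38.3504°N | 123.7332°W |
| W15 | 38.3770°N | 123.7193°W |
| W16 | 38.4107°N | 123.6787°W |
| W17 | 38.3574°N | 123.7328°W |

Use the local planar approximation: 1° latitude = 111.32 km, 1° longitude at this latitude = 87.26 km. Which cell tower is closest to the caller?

W11

Distances from 38.3707°N, 123.7030°W:
W4: 1.8109 km
W5: 2.6912 km
W6: 3.7904 km
W7: 5.1754 km
W8: 1.7928 km
W9: 4.3895 km
W10: 2.3546 km
W11: 1.4381 km
W12: 4.2044 km
W13: 3.4171 km
W14: 3.4715 km
W15: 1.5858 km
W16: 4.9319 km
W17: 2.9923 km
Minimum: W11 at 1.4381 km.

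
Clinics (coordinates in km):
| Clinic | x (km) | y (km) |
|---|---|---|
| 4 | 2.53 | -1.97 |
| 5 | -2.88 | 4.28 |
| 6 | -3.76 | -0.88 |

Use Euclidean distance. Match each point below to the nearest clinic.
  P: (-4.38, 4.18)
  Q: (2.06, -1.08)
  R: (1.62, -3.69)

P at (-4.38, 4.18):
  4: √((6.91)² + (-6.15)²) = √(47.7481 + 37.8225) = 9.25 km
  5: √((1.50)² + (0.10)²) = √(2.2500 + 0.0100) = 1.50 km
  6: √((0.62)² + (-5.06)²) = √(0.3844 + 25.6036) = 5.10 km
  → nearest: 5 (1.50 km)
Q at (2.06, -1.08):
  4: √((0.47)² + (-0.89)²) = √(0.2209 + 0.7921) = 1.01 km
  5: √((-4.94)² + (5.36)²) = √(24.4036 + 28.7296) = 7.29 km
  6: √((-5.82)² + (0.20)²) = √(33.8724 + 0.0400) = 5.82 km
  → nearest: 4 (1.01 km)
R at (1.62, -3.69):
  4: √((0.91)² + (1.72)²) = √(0.8281 + 2.9584) = 1.95 km
  5: √((-4.50)² + (7.97)²) = √(20.2500 + 63.5209) = 9.15 km
  6: √((-5.38)² + (2.81)²) = √(28.9444 + 7.8961) = 6.07 km
  → nearest: 4 (1.95 km)

P→5; Q→4; R→4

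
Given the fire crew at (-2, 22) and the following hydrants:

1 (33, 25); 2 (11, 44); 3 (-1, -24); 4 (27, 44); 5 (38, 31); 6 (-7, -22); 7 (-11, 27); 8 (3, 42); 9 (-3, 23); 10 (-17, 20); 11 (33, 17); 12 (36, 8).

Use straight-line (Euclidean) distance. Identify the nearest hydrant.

Distances from (-2, 22):
1: 35.1
2: 25.6
3: 46.0
4: 36.4
5: 41.0
6: 44.3
7: 10.3
8: 20.6
9: 1.4
10: 15.1
11: 35.4
12: 40.5
Minimum: 9 at 1.4.

9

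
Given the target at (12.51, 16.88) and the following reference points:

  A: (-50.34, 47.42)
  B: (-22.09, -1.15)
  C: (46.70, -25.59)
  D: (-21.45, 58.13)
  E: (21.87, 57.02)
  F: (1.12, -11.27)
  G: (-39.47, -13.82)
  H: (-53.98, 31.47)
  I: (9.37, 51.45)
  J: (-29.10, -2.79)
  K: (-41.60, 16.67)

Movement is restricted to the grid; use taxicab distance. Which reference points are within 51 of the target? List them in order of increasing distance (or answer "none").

I, F, E

Distances from (12.51, 16.88):
A: 93.39
B: 52.63
C: 76.66
D: 75.21
E: 49.50
F: 39.54
G: 82.68
H: 81.08
I: 37.71
J: 61.28
K: 54.32
Threshold 51: I (37.71), F (39.54), E (49.50) are within range.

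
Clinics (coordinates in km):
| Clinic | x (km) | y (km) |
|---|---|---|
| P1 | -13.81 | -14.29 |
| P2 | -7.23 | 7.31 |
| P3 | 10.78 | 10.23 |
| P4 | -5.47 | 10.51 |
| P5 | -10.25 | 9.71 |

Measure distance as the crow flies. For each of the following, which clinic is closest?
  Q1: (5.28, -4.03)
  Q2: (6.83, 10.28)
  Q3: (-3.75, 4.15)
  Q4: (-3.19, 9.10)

Q1→P3; Q2→P3; Q3→P2; Q4→P4

Q1 at (5.28, -4.03):
  P1: 21.67 km
  P2: 16.88 km
  P3: 15.28 km
  P4: 18.08 km
  P5: 20.74 km
  → nearest: P3 (15.28 km)
Q2 at (6.83, 10.28):
  P1: 32.09 km
  P2: 14.37 km
  P3: 3.95 km
  P4: 12.30 km
  P5: 17.09 km
  → nearest: P3 (3.95 km)
Q3 at (-3.75, 4.15):
  P1: 21.01 km
  P2: 4.70 km
  P3: 15.75 km
  P4: 6.59 km
  P5: 8.55 km
  → nearest: P2 (4.70 km)
Q4 at (-3.19, 9.10):
  P1: 25.69 km
  P2: 4.42 km
  P3: 14.02 km
  P4: 2.68 km
  P5: 7.09 km
  → nearest: P4 (2.68 km)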